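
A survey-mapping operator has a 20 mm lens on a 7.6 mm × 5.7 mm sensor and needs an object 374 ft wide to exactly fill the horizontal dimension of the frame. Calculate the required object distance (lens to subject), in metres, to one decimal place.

300.0 m

W: 374 ft × 304.8 mm/ft = 113995.20 mm.
Magnification m = w/W = dᵢ/dₒ; combined with 1/f = 1/dₒ + 1/dᵢ this gives dₒ = f·(1 + W/w).
dₒ = 20 mm × (1 + 113995/7.6) = 20 × 15000.3679 ≈ 300007.359 mm = 300.007 m.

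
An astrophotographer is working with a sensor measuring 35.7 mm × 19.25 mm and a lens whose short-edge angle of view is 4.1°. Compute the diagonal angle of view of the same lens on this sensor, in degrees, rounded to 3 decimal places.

8.626°

From the short-edge AOV: f = 19.25 / (2·tan(2.05°)) = 19.25 / 0.07159 ≈ 268.8959 mm.
Sensor diagonal = √(35.7² + 19.25²) = √1645.0525 ≈ 40.5592 mm.
Diagonal AOV = 2·arctan(40.5592 / (2 × 268.8959)) = 2·arctan(0.07542) ≈ 8.6260°.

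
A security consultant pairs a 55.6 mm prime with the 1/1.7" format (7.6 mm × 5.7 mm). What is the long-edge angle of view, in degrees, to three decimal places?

7.820°

Angle of view α = 2·arctan(w/2f) with w = 7.6 mm and f = 55.6 mm.
w/2f = 0.06835; arctan(0.06835) ≈ 3.9098°, so α ≈ 7.8196°.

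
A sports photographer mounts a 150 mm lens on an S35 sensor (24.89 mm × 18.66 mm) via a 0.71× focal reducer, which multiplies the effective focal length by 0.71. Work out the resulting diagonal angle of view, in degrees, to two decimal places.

Effective focal length f = 150 × 0.71 = 106.5 mm.
Sensor diagonal = √(24.89² + 18.66²) = √967.7077 ≈ 31.1080 mm.
α = 2·arctan(31.108 / (2 × 106.5)) = 2·arctan(0.14605) ≈ 16.6183°.

16.62°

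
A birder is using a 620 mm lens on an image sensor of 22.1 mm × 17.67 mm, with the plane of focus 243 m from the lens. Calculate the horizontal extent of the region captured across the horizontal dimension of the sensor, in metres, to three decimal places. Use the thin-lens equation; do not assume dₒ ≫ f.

8.640 m

dₒ: 243 m = 243000 mm.
Similar triangles through the lens centre give W/dₒ = w/dᵢ; with 1/f = 1/dₒ + 1/dᵢ this gives W = w·(dₒ − f)/f.
W = 22.1 mm × (243000 − 620) / 620 = 22.1 × 390.9355 ≈ 8639.674 mm = 8.63967 m.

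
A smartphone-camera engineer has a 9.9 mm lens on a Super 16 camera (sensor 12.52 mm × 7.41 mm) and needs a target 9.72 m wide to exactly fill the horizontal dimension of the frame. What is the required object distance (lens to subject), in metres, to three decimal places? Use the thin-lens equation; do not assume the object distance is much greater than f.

W: 9.72 m = 9720 mm.
Magnification m = w/W = dᵢ/dₒ; combined with 1/f = 1/dₒ + 1/dᵢ this gives dₒ = f·(1 + W/w).
dₒ = 9.9 mm × (1 + 9720/12.52) = 9.9 × 777.3578 ≈ 7695.842 mm = 7.69584 m.

7.696 m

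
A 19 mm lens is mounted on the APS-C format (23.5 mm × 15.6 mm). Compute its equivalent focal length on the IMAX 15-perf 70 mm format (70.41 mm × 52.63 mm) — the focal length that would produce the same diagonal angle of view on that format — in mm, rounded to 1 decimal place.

59.2 mm

Sensor diagonal = √(23.5² + 15.6²) = √795.6100 ≈ 28.2066 mm.
Sensor diagonal = √(70.41² + 52.63²) = √7727.4850 ≈ 87.9061 mm.
Equal angle of view means equal diagonal/f ratio, so f₂ = f₁ · (diagonal₂/diagonal₁) = 19 × 87.9061/28.2066.
f₂ = 19 × 3.11651 ≈ 59.214 mm.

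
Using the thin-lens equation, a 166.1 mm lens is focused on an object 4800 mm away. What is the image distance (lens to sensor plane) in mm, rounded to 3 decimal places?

1/dᵢ = 1/f − 1/dₒ = 1/166.1 − 1/4800 = 0.0058121 mm⁻¹.
dᵢ = 1/0.0058121 ≈ 172.0538 mm.

172.054 mm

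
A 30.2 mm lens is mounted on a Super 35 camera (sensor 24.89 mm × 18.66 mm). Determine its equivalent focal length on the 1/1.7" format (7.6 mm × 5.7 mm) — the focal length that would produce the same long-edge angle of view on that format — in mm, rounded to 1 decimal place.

Equal angle of view means equal width/f ratio, so f₂ = f₁ · (width₂/width₁) = 30.2 × 7.6/24.89.
f₂ = 30.2 × 0.30534 ≈ 9.221 mm.

9.2 mm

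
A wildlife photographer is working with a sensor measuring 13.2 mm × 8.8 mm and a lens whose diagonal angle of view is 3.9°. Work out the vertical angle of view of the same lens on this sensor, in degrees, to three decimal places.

Sensor diagonal = √(13.2² + 8.8²) = √251.6800 ≈ 15.8644 mm.
From the diagonal AOV: f = 15.8644 / (2·tan(1.95°)) = 15.8644 / 0.06809 ≈ 232.9779 mm.
Vertical AOV = 2·arctan(8.8 / (2 × 232.9779)) = 2·arctan(0.01889) ≈ 2.1639°.

2.164°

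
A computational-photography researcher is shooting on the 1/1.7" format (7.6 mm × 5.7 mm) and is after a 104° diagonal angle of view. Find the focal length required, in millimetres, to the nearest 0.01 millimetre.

3.71 mm

Sensor diagonal = √(7.6² + 5.7²) = √90.2500 ≈ 9.5000 mm.
From α = 2·arctan(d/2f) we get f = d / (2·tan(α/2)).
With d = 9.5000 mm and α/2 = 52°, tan(α/2) ≈ 1.27994, so f ≈ 9.5000 / 2.55988 ≈ 3.7111 mm.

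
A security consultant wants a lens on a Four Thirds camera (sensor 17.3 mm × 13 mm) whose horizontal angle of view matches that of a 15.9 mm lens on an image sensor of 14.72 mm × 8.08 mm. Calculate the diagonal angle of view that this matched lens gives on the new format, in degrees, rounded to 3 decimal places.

Equal horizontal AOV ⇒ f₂ = f₁ · 17.3/14.72 = 15.9 × 1.17527 ≈ 18.6868 mm.
Sensor diagonal = √(17.3² + 13²) = √468.2900 ≈ 21.6400 mm.
Diagonal AOV on the new format = 2·arctan(21.6400 / (2 × 18.6868)) = 2·arctan(0.57902) ≈ 60.1432°.

60.143°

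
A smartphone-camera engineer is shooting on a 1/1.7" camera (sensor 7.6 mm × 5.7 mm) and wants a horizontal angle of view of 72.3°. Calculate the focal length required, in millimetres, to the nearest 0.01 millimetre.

From α = 2·arctan(w/2f) we get f = w / (2·tan(α/2)).
With w = 7.6 mm and α/2 = 36.15°, tan(α/2) ≈ 0.73055, so f ≈ 7.6 / 1.46110 ≈ 5.2016 mm.

5.20 mm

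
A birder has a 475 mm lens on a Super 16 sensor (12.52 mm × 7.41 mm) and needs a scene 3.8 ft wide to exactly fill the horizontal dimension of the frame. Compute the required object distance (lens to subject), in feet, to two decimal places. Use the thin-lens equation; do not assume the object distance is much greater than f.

145.73 ft

W: 3.8 ft × 304.8 mm/ft = 1158.24 mm.
Magnification m = w/W = dᵢ/dₒ; combined with 1/f = 1/dₒ + 1/dᵢ this gives dₒ = f·(1 + W/w).
dₒ = 475 mm × (1 + 1158.24/12.52) = 475 × 93.5112 ≈ 44417.810 mm = 44417.810/304.8 ft = 145.728 ft.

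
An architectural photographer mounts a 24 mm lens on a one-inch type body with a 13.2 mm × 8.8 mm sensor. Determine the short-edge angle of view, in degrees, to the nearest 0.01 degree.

20.78°

Angle of view α = 2·arctan(h/2f) with h = 8.8 mm and f = 24 mm.
h/2f = 0.18333; arctan(0.18333) ≈ 10.3889°, so α ≈ 20.7777°.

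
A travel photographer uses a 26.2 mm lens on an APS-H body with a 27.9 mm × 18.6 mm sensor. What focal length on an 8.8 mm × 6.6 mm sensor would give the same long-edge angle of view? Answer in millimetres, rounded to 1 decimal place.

Equal angle of view means equal width/f ratio, so f₂ = f₁ · (width₂/width₁) = 26.2 × 8.8/27.9.
f₂ = 26.2 × 0.31541 ≈ 8.264 mm.

8.3 mm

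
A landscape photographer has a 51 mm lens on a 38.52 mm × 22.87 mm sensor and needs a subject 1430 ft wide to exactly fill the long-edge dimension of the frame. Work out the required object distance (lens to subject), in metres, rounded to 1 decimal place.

577.1 m

W: 1430 ft × 304.8 mm/ft = 435863.99 mm.
Magnification m = w/W = dᵢ/dₒ; combined with 1/f = 1/dₒ + 1/dᵢ this gives dₒ = f·(1 + W/w).
dₒ = 51 mm × (1 + 435864/38.52) = 51 × 11316.2644 ≈ 577129.486 mm = 577.129 m.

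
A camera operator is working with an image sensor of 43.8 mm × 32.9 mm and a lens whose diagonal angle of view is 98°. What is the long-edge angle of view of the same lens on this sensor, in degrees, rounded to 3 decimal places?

Sensor diagonal = √(43.8² + 32.9²) = √3000.8500 ≈ 54.7800 mm.
From the diagonal AOV: f = 54.7800 / (2·tan(49°)) = 54.7800 / 2.30074 ≈ 23.8098 mm.
Long-edge AOV = 2·arctan(43.8 / (2 × 23.8098)) = 2·arctan(0.91979) ≈ 85.2151°.

85.215°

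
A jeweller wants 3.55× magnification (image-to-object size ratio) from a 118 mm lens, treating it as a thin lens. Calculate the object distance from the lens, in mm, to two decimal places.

151.24 mm

With m = dᵢ/dₒ and 1/f = 1/dₒ + 1/dᵢ, substituting dᵢ = m·dₒ gives 1/f = (1 + 1/m)/dₒ, hence dₒ = f·(1 + 1/m).
dₒ = 118 × (1 + 1/3.55) = 118 × 1.28169 ≈ 151.239 mm.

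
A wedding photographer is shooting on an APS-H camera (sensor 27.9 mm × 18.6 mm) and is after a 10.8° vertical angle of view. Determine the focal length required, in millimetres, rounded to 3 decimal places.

From α = 2·arctan(h/2f) we get f = h / (2·tan(α/2)).
With h = 18.6 mm and α/2 = 5.4°, tan(α/2) ≈ 0.09453, so f ≈ 18.6 / 0.18906 ≈ 98.3837 mm.

98.384 mm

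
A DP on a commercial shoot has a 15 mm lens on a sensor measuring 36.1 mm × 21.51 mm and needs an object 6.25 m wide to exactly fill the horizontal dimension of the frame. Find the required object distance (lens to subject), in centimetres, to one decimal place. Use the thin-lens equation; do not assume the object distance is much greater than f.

261.2 cm

W: 6.25 m = 6250 mm.
Magnification m = w/W = dᵢ/dₒ; combined with 1/f = 1/dₒ + 1/dᵢ this gives dₒ = f·(1 + W/w).
dₒ = 15 mm × (1 + 6250/36.1) = 15 × 174.1302 ≈ 2611.953 mm = 261.195 cm.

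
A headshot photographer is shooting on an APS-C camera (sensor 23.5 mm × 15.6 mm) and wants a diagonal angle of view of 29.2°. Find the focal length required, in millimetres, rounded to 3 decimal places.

54.143 mm

Sensor diagonal = √(23.5² + 15.6²) = √795.6100 ≈ 28.2066 mm.
From α = 2·arctan(d/2f) we get f = d / (2·tan(α/2)).
With d = 28.2066 mm and α/2 = 14.6°, tan(α/2) ≈ 0.26048, so f ≈ 28.2066 / 0.52096 ≈ 54.1433 mm.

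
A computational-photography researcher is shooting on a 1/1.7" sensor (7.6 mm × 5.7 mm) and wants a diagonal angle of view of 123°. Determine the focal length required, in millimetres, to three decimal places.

Sensor diagonal = √(7.6² + 5.7²) = √90.2500 ≈ 9.5000 mm.
From α = 2·arctan(d/2f) we get f = d / (2·tan(α/2)).
With d = 9.5000 mm and α/2 = 61.5°, tan(α/2) ≈ 1.84177, so f ≈ 9.5000 / 3.68354 ≈ 2.5790 mm.

2.579 mm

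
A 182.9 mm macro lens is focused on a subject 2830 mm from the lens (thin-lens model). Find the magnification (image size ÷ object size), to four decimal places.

0.0691×

Thin lens: 1/f = 1/dₒ + 1/dᵢ → 1/dᵢ = 1/182.9 − 1/2830 = 0.0051141 mm⁻¹, so dᵢ ≈ 195.5374 mm.
Magnification m = dᵢ/dₒ = 195.5374/2830 ≈ 0.06909.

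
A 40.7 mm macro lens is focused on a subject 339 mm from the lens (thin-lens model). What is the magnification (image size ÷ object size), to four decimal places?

Thin lens: 1/f = 1/dₒ + 1/dᵢ → 1/dᵢ = 1/40.7 − 1/339 = 0.0216202 mm⁻¹, so dᵢ ≈ 46.2531 mm.
Magnification m = dᵢ/dₒ = 46.2531/339 ≈ 0.13644.

0.1364×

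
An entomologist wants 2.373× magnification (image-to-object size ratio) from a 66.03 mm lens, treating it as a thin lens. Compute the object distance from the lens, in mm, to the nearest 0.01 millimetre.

With m = dᵢ/dₒ and 1/f = 1/dₒ + 1/dᵢ, substituting dᵢ = m·dₒ gives 1/f = (1 + 1/m)/dₒ, hence dₒ = f·(1 + 1/m).
dₒ = 66.03 × (1 + 1/2.373) = 66.03 × 1.42141 ≈ 93.856 mm.

93.86 mm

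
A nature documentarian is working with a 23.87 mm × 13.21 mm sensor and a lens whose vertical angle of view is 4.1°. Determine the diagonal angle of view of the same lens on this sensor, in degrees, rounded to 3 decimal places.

From the vertical AOV: f = 13.21 / (2·tan(2.05°)) = 13.21 / 0.07159 ≈ 184.5254 mm.
Sensor diagonal = √(23.87² + 13.21²) = √744.2810 ≈ 27.2815 mm.
Diagonal AOV = 2·arctan(27.2815 / (2 × 184.5254)) = 2·arctan(0.07392) ≈ 8.4556°.

8.456°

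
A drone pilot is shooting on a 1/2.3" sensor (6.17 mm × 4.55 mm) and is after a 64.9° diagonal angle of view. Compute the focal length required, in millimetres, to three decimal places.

6.028 mm

Sensor diagonal = √(6.17² + 4.55²) = √58.7714 ≈ 7.6663 mm.
From α = 2·arctan(d/2f) we get f = d / (2·tan(α/2)).
With d = 7.6663 mm and α/2 = 32.45°, tan(α/2) ≈ 0.63584, so f ≈ 7.6663 / 1.27169 ≈ 6.0284 mm.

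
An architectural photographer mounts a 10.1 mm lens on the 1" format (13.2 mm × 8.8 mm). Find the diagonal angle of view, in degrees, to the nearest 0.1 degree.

76.3°

Sensor diagonal = √(13.2² + 8.8²) = √251.6800 ≈ 15.8644 mm.
Angle of view α = 2·arctan(d/2f) with d = 15.8644 mm and f = 10.1 mm.
d/2f = 0.78537; arctan(0.78537) ≈ 38.1449°, so α ≈ 76.2899°.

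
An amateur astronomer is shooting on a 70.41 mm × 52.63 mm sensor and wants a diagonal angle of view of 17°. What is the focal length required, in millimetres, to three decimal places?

Sensor diagonal = √(70.41² + 52.63²) = √7727.4850 ≈ 87.9061 mm.
From α = 2·arctan(d/2f) we get f = d / (2·tan(α/2)).
With d = 87.9061 mm and α/2 = 8.5°, tan(α/2) ≈ 0.14945, so f ≈ 87.9061 / 0.29890 ≈ 294.0968 mm.

294.097 mm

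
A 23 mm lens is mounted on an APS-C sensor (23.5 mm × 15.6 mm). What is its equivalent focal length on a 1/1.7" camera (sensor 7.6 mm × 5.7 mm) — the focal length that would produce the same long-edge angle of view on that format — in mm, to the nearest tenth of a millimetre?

7.4 mm

Equal angle of view means equal width/f ratio, so f₂ = f₁ · (width₂/width₁) = 23 × 7.6/23.5.
f₂ = 23 × 0.32340 ≈ 7.438 mm.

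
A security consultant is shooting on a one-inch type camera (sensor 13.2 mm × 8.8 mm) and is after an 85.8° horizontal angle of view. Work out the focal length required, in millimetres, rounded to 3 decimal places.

From α = 2·arctan(w/2f) we get f = w / (2·tan(α/2)).
With w = 13.2 mm and α/2 = 42.9°, tan(α/2) ≈ 0.92926, so f ≈ 13.2 / 1.85851 ≈ 7.1024 mm.

7.102 mm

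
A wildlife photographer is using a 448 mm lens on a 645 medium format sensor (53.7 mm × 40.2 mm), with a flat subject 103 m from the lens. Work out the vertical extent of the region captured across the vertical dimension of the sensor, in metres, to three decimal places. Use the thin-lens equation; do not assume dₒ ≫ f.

9.202 m

dₒ: 103 m = 103000 mm.
Similar triangles through the lens centre give W/dₒ = h/dᵢ; with 1/f = 1/dₒ + 1/dᵢ this gives W = h·(dₒ − f)/f.
W = 40.2 mm × (103000 − 448) / 448 = 40.2 × 228.9107 ≈ 9202.211 mm = 9.20221 m.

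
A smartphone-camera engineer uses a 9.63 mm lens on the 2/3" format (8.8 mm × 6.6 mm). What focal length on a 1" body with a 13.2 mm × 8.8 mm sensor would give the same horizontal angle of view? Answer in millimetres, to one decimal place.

14.4 mm

Equal angle of view means equal width/f ratio, so f₂ = f₁ · (width₂/width₁) = 9.63 × 13.2/8.8.
f₂ = 9.63 × 1.50000 ≈ 14.445 mm.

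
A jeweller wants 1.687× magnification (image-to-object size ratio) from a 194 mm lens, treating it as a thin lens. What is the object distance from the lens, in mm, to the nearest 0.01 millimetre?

309.00 mm

With m = dᵢ/dₒ and 1/f = 1/dₒ + 1/dᵢ, substituting dᵢ = m·dₒ gives 1/f = (1 + 1/m)/dₒ, hence dₒ = f·(1 + 1/m).
dₒ = 194 × (1 + 1/1.687) = 194 × 1.59277 ≈ 308.997 mm.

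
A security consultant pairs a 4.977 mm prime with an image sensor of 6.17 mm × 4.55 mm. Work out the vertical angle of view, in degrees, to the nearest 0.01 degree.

49.13°

Angle of view α = 2·arctan(h/2f) with h = 4.55 mm and f = 4.977 mm.
h/2f = 0.45710; arctan(0.45710) ≈ 24.5653°, so α ≈ 49.1305°.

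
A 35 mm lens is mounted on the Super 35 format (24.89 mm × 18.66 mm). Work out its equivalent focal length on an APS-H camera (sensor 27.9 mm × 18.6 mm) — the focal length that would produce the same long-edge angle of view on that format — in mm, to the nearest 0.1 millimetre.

39.2 mm

Equal angle of view means equal width/f ratio, so f₂ = f₁ · (width₂/width₁) = 35 × 27.9/24.89.
f₂ = 35 × 1.12093 ≈ 39.233 mm.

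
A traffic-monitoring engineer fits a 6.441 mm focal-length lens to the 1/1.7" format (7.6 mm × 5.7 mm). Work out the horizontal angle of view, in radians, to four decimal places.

Angle of view α = 2·arctan(w/2f) with w = 7.6 mm and f = 6.441 mm.
w/2f = 0.58997; arctan(0.58997) ≈ 0.5330 rad, so α ≈ 1.0660 rad.

1.0660 rad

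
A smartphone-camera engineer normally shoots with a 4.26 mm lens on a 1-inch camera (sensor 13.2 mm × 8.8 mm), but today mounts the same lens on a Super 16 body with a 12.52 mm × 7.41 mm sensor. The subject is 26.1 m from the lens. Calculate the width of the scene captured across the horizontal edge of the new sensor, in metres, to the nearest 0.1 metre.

76.7 m

The focal length stays 4.26 mm; the relevant sensor dimension is now w = 12.52 mm. Object distance dₒ = 26.1 m = 26100 mm.
Thin-lens field width W = w·(dₒ − f)/f = 12.52 × (26100 − 4.26)/4.26 ≈ 76694.522 mm = 76.6945 m.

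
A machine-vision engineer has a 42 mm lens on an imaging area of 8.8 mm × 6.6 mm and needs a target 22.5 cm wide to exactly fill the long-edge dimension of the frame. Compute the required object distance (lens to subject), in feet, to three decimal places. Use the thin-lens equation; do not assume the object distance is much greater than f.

W: 22.5 cm = 225 mm.
Magnification m = w/W = dᵢ/dₒ; combined with 1/f = 1/dₒ + 1/dᵢ this gives dₒ = f·(1 + W/w).
dₒ = 42 mm × (1 + 225/8.8) = 42 × 26.5682 ≈ 1115.864 mm = 1115.864/304.8 ft = 3.66097 ft.

3.661 ft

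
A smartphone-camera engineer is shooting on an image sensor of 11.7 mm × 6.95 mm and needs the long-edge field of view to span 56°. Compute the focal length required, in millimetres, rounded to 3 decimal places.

11.002 mm

From α = 2·arctan(w/2f) we get f = w / (2·tan(α/2)).
With w = 11.7 mm and α/2 = 28°, tan(α/2) ≈ 0.53171, so f ≈ 11.7 / 1.06342 ≈ 11.0022 mm.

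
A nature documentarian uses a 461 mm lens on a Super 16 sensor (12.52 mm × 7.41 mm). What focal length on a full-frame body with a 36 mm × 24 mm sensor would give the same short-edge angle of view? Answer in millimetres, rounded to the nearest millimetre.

1493 mm

Equal angle of view means equal height/f ratio, so f₂ = f₁ · (height₂/height₁) = 461 × 24/7.41.
f₂ = 461 × 3.23887 ≈ 1493.117 mm.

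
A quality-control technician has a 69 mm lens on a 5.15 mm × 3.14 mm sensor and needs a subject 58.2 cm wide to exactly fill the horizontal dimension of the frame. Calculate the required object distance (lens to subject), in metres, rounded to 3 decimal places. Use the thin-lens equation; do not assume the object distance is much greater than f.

W: 58.2 cm = 582 mm.
Magnification m = w/W = dᵢ/dₒ; combined with 1/f = 1/dₒ + 1/dᵢ this gives dₒ = f·(1 + W/w).
dₒ = 69 mm × (1 + 582/5.15) = 69 × 114.0097 ≈ 7866.670 mm = 7.86667 m.

7.867 m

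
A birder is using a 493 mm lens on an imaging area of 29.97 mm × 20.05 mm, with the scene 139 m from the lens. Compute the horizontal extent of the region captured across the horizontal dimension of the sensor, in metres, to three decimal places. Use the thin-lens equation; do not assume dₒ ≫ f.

dₒ: 139 m = 139000 mm.
Similar triangles through the lens centre give W/dₒ = w/dᵢ; with 1/f = 1/dₒ + 1/dᵢ this gives W = w·(dₒ − f)/f.
W = 29.97 mm × (139000 − 493) / 493 = 29.97 × 280.9473 ≈ 8419.989 mm = 8.41999 m.

8.420 m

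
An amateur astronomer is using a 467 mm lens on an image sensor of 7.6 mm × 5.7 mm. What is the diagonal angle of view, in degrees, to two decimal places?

Sensor diagonal = √(7.6² + 5.7²) = √90.2500 ≈ 9.5000 mm.
Angle of view α = 2·arctan(d/2f) with d = 9.5000 mm and f = 467 mm.
d/2f = 0.01017; arctan(0.01017) ≈ 0.5828°, so α ≈ 1.1655°.

1.17°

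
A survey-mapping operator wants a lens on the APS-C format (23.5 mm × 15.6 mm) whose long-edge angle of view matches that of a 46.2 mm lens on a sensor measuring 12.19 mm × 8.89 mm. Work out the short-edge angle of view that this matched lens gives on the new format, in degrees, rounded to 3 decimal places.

Equal long-edge AOV ⇒ f₂ = f₁ · 23.5/12.19 = 46.2 × 1.92781 ≈ 89.0648 mm.
Short-edge AOV on the new format = 2·arctan(15.6 / (2 × 89.0648)) = 2·arctan(0.08758) ≈ 10.0100°.

10.010°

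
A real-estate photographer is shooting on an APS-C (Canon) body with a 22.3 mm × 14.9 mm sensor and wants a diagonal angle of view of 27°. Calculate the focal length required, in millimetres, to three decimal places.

Sensor diagonal = √(22.3² + 14.9²) = √719.3000 ≈ 26.8198 mm.
From α = 2·arctan(d/2f) we get f = d / (2·tan(α/2)).
With d = 26.8198 mm and α/2 = 13.5°, tan(α/2) ≈ 0.24008, so f ≈ 26.8198 / 0.48016 ≈ 55.8562 mm.

55.856 mm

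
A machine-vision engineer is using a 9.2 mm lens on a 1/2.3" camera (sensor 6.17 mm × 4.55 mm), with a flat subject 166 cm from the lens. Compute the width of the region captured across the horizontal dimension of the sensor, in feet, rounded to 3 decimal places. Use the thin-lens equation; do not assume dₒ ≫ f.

dₒ: 166 cm = 1660 mm.
Similar triangles through the lens centre give W/dₒ = w/dᵢ; with 1/f = 1/dₒ + 1/dᵢ this gives W = w·(dₒ − f)/f.
W = 6.17 mm × (1660 − 9.2) / 9.2 = 6.17 × 179.4348 ≈ 1107.113 mm = 1107.113/304.8 ft = 3.63226 ft.

3.632 ft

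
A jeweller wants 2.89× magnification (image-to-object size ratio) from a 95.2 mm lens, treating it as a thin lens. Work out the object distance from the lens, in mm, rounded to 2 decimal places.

128.14 mm

With m = dᵢ/dₒ and 1/f = 1/dₒ + 1/dᵢ, substituting dᵢ = m·dₒ gives 1/f = (1 + 1/m)/dₒ, hence dₒ = f·(1 + 1/m).
dₒ = 95.2 × (1 + 1/2.89) = 95.2 × 1.34602 ≈ 128.141 mm.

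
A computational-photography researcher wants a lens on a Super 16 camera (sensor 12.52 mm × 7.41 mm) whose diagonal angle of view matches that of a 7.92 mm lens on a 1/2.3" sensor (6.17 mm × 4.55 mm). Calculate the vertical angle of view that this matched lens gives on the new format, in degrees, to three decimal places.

27.695°

Sensor diagonal = √(6.17² + 4.55²) = √58.7714 ≈ 7.6663 mm.
Sensor diagonal = √(12.52² + 7.41²) = √211.6585 ≈ 14.5485 mm.
Equal diagonal AOV ⇒ f₂ = f₁ · 14.5485/7.6663 = 7.92 × 1.89773 ≈ 15.0300 mm.
Vertical AOV on the new format = 2·arctan(7.41 / (2 × 15.0300)) = 2·arctan(0.24651) ≈ 27.6954°.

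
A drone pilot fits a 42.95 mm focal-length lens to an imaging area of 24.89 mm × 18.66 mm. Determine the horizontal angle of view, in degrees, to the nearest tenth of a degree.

Angle of view α = 2·arctan(w/2f) with w = 24.89 mm and f = 42.95 mm.
w/2f = 0.28976; arctan(0.28976) ≈ 16.1592°, so α ≈ 32.3185°.

32.3°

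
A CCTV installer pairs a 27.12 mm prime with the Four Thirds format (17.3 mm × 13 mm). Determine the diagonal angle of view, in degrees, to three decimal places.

43.501°

Sensor diagonal = √(17.3² + 13²) = √468.2900 ≈ 21.6400 mm.
Angle of view α = 2·arctan(d/2f) with d = 21.6400 mm and f = 27.12 mm.
d/2f = 0.39897; arctan(0.39897) ≈ 21.7504°, so α ≈ 43.5008°.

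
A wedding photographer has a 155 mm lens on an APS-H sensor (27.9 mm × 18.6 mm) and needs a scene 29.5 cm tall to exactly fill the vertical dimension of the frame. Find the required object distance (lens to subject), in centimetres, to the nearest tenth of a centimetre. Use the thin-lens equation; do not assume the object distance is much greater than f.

W: 29.5 cm = 295 mm.
Magnification m = h/W = dᵢ/dₒ; combined with 1/f = 1/dₒ + 1/dᵢ this gives dₒ = f·(1 + W/h).
dₒ = 155 mm × (1 + 295/18.6) = 155 × 16.8602 ≈ 2613.333 mm = 261.333 cm.

261.3 cm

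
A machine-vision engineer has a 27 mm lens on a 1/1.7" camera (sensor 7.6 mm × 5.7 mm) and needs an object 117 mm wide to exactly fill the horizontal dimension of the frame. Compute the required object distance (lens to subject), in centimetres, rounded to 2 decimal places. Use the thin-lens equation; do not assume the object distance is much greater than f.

44.27 cm

Magnification m = w/W = dᵢ/dₒ; combined with 1/f = 1/dₒ + 1/dᵢ this gives dₒ = f·(1 + W/w).
dₒ = 27 mm × (1 + 117/7.6) = 27 × 16.3947 ≈ 442.658 mm = 44.2658 cm.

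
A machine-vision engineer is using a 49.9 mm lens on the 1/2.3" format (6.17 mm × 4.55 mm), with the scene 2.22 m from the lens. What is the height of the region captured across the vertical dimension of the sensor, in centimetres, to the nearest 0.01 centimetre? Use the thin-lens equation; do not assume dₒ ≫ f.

19.79 cm

dₒ: 2.22 m = 2220 mm.
Similar triangles through the lens centre give W/dₒ = h/dᵢ; with 1/f = 1/dₒ + 1/dᵢ this gives W = h·(dₒ − f)/f.
W = 4.55 mm × (2220 − 49.9) / 49.9 = 4.55 × 43.4890 ≈ 197.875 mm = 19.7875 cm.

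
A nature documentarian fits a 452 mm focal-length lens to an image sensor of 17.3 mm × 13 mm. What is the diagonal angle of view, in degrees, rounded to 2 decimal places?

Sensor diagonal = √(17.3² + 13²) = √468.2900 ≈ 21.6400 mm.
Angle of view α = 2·arctan(d/2f) with d = 21.6400 mm and f = 452 mm.
d/2f = 0.02394; arctan(0.02394) ≈ 1.3713°, so α ≈ 2.7426°.

2.74°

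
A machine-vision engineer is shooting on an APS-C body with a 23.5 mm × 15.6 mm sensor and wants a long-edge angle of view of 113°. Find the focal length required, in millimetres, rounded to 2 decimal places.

From α = 2·arctan(w/2f) we get f = w / (2·tan(α/2)).
With w = 23.5 mm and α/2 = 56.5°, tan(α/2) ≈ 1.51084, so f ≈ 23.5 / 3.02167 ≈ 7.7772 mm.

7.78 mm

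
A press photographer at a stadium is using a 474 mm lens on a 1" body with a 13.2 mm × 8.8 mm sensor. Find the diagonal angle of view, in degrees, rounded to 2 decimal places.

1.92°

Sensor diagonal = √(13.2² + 8.8²) = √251.6800 ≈ 15.8644 mm.
Angle of view α = 2·arctan(d/2f) with d = 15.8644 mm and f = 474 mm.
d/2f = 0.01673; arctan(0.01673) ≈ 0.9587°, so α ≈ 1.9175°.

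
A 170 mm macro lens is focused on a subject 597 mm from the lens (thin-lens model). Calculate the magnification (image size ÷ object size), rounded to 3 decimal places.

Thin lens: 1/f = 1/dₒ + 1/dᵢ → 1/dᵢ = 1/170 − 1/597 = 0.0042073 mm⁻¹, so dᵢ ≈ 237.6815 mm.
Magnification m = dᵢ/dₒ = 237.6815/597 ≈ 0.39813.

0.398×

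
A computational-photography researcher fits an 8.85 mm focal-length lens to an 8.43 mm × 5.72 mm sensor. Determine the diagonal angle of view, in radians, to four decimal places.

Sensor diagonal = √(8.43² + 5.72²) = √103.7833 ≈ 10.1874 mm.
Angle of view α = 2·arctan(d/2f) with d = 10.1874 mm and f = 8.85 mm.
d/2f = 0.57556; arctan(0.57556) ≈ 0.5223 rad, so α ≈ 1.0445 rad.

1.0445 rad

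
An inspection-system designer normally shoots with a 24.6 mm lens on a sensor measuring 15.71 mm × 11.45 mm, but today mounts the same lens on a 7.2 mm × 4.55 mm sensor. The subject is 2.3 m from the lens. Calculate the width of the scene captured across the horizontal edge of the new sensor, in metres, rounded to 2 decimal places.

0.67 m

The focal length stays 24.6 mm; the relevant sensor dimension is now w = 7.2 mm. Object distance dₒ = 2.3 m = 2300 mm.
Thin-lens field width W = w·(dₒ − f)/f = 7.2 × (2300 − 24.6)/24.6 ≈ 665.971 mm = 0.665971 m.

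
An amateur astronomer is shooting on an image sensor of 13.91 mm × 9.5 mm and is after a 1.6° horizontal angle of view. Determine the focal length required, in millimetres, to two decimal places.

From α = 2·arctan(w/2f) we get f = w / (2·tan(α/2)).
With w = 13.91 mm and α/2 = 0.8°, tan(α/2) ≈ 0.01396, so f ≈ 13.91 / 0.02793 ≈ 498.0828 mm.

498.08 mm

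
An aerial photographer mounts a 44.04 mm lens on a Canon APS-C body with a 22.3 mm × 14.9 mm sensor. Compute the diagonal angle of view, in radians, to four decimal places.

Sensor diagonal = √(22.3² + 14.9²) = √719.3000 ≈ 26.8198 mm.
Angle of view α = 2·arctan(d/2f) with d = 26.8198 mm and f = 44.04 mm.
d/2f = 0.30449; arctan(0.30449) ≈ 0.2956 rad, so α ≈ 0.5911 rad.

0.5911 rad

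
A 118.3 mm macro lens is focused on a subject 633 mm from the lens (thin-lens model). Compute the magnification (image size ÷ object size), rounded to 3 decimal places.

Thin lens: 1/f = 1/dₒ + 1/dᵢ → 1/dᵢ = 1/118.3 − 1/633 = 0.0068733 mm⁻¹, so dᵢ ≈ 145.4904 mm.
Magnification m = dᵢ/dₒ = 145.4904/633 ≈ 0.22984.

0.230×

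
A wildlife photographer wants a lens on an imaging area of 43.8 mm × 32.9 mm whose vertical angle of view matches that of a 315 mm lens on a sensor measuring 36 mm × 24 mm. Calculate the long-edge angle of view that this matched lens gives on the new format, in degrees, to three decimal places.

Equal vertical AOV ⇒ f₂ = f₁ · 32.9/24 = 315 × 1.37083 ≈ 431.8125 mm.
Long-edge AOV on the new format = 2·arctan(43.8 / (2 × 431.8125)) = 2·arctan(0.05072) ≈ 5.8067°.

5.807°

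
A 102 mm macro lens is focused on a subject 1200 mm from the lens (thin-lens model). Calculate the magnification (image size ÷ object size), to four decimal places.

0.0929×

Thin lens: 1/f = 1/dₒ + 1/dᵢ → 1/dᵢ = 1/102 − 1/1200 = 0.0089706 mm⁻¹, so dᵢ ≈ 111.4754 mm.
Magnification m = dᵢ/dₒ = 111.4754/1200 ≈ 0.09290.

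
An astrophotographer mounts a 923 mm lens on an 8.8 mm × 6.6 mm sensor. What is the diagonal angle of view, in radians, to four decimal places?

0.0119 rad

Sensor diagonal = √(8.8² + 6.6²) = √121.0000 ≈ 11.0000 mm.
Angle of view α = 2·arctan(d/2f) with d = 11.0000 mm and f = 923 mm.
d/2f = 0.00596; arctan(0.00596) ≈ 0.0060 rad, so α ≈ 0.0119 rad.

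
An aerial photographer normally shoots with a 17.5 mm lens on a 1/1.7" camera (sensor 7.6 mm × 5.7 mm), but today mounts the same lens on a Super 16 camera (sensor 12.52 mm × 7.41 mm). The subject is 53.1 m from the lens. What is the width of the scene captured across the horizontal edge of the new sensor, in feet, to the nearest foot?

The focal length stays 17.5 mm; the relevant sensor dimension is now w = 12.52 mm. Object distance dₒ = 53.1 m = 53100 mm.
Thin-lens field width W = w·(dₒ − f)/f = 12.52 × (53100 − 17.5)/17.5 ≈ 37976.737 mm = 37976.737/304.8 ft = 124.596 ft.

125 ft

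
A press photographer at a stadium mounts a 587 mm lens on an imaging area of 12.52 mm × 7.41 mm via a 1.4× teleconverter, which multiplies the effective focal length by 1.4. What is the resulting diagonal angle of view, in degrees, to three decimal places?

1.014°

Effective focal length f = 587 × 1.4 = 821.8 mm.
Sensor diagonal = √(12.52² + 7.41²) = √211.6585 ≈ 14.5485 mm.
α = 2·arctan(14.548 / (2 × 821.8)) = 2·arctan(0.00885) ≈ 1.0143°.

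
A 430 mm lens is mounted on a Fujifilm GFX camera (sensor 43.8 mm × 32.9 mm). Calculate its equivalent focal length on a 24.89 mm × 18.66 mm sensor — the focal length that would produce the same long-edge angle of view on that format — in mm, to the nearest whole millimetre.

244 mm

Equal angle of view means equal width/f ratio, so f₂ = f₁ · (width₂/width₁) = 430 × 24.89/43.8.
f₂ = 430 × 0.56826 ≈ 244.354 mm.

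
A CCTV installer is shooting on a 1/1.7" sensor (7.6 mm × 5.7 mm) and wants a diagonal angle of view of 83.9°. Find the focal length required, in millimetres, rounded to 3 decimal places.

5.285 mm

Sensor diagonal = √(7.6² + 5.7²) = √90.2500 ≈ 9.5000 mm.
From α = 2·arctan(d/2f) we get f = d / (2·tan(α/2)).
With d = 9.5000 mm and α/2 = 41.95°, tan(α/2) ≈ 0.89883, so f ≈ 9.5000 / 1.79765 ≈ 5.2847 mm.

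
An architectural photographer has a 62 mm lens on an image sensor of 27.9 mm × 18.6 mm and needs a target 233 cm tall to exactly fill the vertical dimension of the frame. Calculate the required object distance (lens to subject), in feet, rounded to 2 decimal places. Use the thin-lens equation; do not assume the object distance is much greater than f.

25.68 ft

W: 233 cm = 2330 mm.
Magnification m = h/W = dᵢ/dₒ; combined with 1/f = 1/dₒ + 1/dᵢ this gives dₒ = f·(1 + W/h).
dₒ = 62 mm × (1 + 2330/18.6) = 62 × 126.2688 ≈ 7828.667 mm = 7828.667/304.8 ft = 25.6846 ft.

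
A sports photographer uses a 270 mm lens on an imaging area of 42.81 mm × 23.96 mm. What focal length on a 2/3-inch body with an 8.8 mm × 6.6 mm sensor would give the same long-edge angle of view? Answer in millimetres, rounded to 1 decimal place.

Equal angle of view means equal width/f ratio, so f₂ = f₁ · (width₂/width₁) = 270 × 8.8/42.81.
f₂ = 270 × 0.20556 ≈ 55.501 mm.

55.5 mm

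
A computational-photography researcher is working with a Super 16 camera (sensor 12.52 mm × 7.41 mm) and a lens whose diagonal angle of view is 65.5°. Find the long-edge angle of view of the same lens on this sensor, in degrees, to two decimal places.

Sensor diagonal = √(12.52² + 7.41²) = √211.6585 ≈ 14.5485 mm.
From the diagonal AOV: f = 14.5485 / (2·tan(32.75°)) = 14.5485 / 1.28644 ≈ 11.3091 mm.
Long-edge AOV = 2·arctan(12.52 / (2 × 11.3091)) = 2·arctan(0.55354) ≈ 57.9324°.

57.93°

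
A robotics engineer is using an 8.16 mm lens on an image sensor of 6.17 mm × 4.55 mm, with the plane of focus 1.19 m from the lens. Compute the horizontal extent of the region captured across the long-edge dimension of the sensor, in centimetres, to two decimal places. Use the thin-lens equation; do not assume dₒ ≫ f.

89.36 cm

dₒ: 1.19 m = 1190 mm.
Similar triangles through the lens centre give W/dₒ = w/dᵢ; with 1/f = 1/dₒ + 1/dᵢ this gives W = w·(dₒ − f)/f.
W = 6.17 mm × (1190 − 8.16) / 8.16 = 6.17 × 144.8333 ≈ 893.622 mm = 89.3622 cm.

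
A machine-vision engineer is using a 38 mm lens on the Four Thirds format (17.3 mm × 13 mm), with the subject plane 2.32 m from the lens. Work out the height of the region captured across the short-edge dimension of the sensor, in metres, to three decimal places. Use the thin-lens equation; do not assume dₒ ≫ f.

0.781 m

dₒ: 2.32 m = 2320 mm.
Similar triangles through the lens centre give W/dₒ = h/dᵢ; with 1/f = 1/dₒ + 1/dᵢ this gives W = h·(dₒ − f)/f.
W = 13 mm × (2320 − 38) / 38 = 13 × 60.0526 ≈ 780.684 mm = 0.780684 m.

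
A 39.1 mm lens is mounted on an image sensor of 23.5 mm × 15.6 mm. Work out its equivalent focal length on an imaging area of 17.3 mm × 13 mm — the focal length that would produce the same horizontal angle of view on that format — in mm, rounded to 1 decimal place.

Equal angle of view means equal width/f ratio, so f₂ = f₁ · (width₂/width₁) = 39.1 × 17.3/23.5.
f₂ = 39.1 × 0.73617 ≈ 28.784 mm.

28.8 mm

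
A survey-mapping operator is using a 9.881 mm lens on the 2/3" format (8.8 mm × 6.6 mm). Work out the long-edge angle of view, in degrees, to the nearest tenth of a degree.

48.0°

Angle of view α = 2·arctan(w/2f) with w = 8.8 mm and f = 9.881 mm.
w/2f = 0.44530; arctan(0.44530) ≈ 24.0034°, so α ≈ 48.0067°.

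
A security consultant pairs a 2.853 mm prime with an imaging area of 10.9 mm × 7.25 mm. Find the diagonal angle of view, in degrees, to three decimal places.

Sensor diagonal = √(10.9² + 7.25²) = √171.3725 ≈ 13.0909 mm.
Angle of view α = 2·arctan(d/2f) with d = 13.0909 mm and f = 2.853 mm.
d/2f = 2.29424; arctan(2.29424) ≈ 66.4489°, so α ≈ 132.8977°.

132.898°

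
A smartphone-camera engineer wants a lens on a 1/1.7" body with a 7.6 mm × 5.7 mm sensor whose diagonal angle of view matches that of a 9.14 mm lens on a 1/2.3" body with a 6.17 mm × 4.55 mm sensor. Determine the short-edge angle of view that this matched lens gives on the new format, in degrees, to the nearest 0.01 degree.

Sensor diagonal = √(6.17² + 4.55²) = √58.7714 ≈ 7.6663 mm.
Sensor diagonal = √(7.6² + 5.7²) = √90.2500 ≈ 9.5000 mm.
Equal diagonal AOV ⇒ f₂ = f₁ · 9.5000/7.6663 = 9.14 × 1.23920 ≈ 11.3263 mm.
Short-edge AOV on the new format = 2·arctan(5.7 / (2 × 11.3263)) = 2·arctan(0.25163) ≈ 28.2479°.

28.25°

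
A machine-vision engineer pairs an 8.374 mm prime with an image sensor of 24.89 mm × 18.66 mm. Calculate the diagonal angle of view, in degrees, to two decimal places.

Sensor diagonal = √(24.89² + 18.66²) = √967.7077 ≈ 31.1080 mm.
Angle of view α = 2·arctan(d/2f) with d = 31.1080 mm and f = 8.374 mm.
d/2f = 1.85742; arctan(1.85742) ≈ 61.7028°, so α ≈ 123.4055°.

123.41°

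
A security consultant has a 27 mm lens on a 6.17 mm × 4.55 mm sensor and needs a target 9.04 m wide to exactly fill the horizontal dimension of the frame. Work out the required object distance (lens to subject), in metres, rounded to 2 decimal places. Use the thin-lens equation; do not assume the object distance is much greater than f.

W: 9.04 m = 9040 mm.
Magnification m = w/W = dᵢ/dₒ; combined with 1/f = 1/dₒ + 1/dᵢ this gives dₒ = f·(1 + W/w).
dₒ = 27 mm × (1 + 9040/6.17) = 27 × 1466.1540 ≈ 39586.157 mm = 39.5862 m.

39.59 m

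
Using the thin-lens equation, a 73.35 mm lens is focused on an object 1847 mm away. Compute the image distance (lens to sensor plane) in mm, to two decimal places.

76.38 mm

1/dᵢ = 1/f − 1/dₒ = 1/73.35 − 1/1847 = 0.0130918 mm⁻¹.
dᵢ = 1/0.0130918 ≈ 76.3834 mm.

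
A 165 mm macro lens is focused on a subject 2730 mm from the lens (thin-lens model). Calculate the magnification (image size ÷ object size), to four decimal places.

0.0643×

Thin lens: 1/f = 1/dₒ + 1/dᵢ → 1/dᵢ = 1/165 − 1/2730 = 0.0056943 mm⁻¹, so dᵢ ≈ 175.6140 mm.
Magnification m = dᵢ/dₒ = 175.6140/2730 ≈ 0.06433.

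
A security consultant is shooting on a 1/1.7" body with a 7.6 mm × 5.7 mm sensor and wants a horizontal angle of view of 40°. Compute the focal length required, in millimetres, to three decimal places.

10.440 mm

From α = 2·arctan(w/2f) we get f = w / (2·tan(α/2)).
With w = 7.6 mm and α/2 = 20°, tan(α/2) ≈ 0.36397, so f ≈ 7.6 / 0.72794 ≈ 10.4404 mm.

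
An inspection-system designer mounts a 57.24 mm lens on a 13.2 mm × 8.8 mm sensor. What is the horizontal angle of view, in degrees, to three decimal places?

13.155°

Angle of view α = 2·arctan(w/2f) with w = 13.2 mm and f = 57.24 mm.
w/2f = 0.11530; arctan(0.11530) ≈ 6.5774°, so α ≈ 13.1548°.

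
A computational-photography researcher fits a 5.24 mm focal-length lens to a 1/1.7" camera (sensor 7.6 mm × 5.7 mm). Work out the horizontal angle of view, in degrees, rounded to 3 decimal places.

71.899°

Angle of view α = 2·arctan(w/2f) with w = 7.6 mm and f = 5.24 mm.
w/2f = 0.72519; arctan(0.72519) ≈ 35.9493°, so α ≈ 71.8986°.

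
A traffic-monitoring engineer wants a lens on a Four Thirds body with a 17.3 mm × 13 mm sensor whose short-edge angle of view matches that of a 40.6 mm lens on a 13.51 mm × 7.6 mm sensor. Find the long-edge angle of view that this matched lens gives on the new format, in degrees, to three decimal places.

Equal short-edge AOV ⇒ f₂ = f₁ · 13/7.6 = 40.6 × 1.71053 ≈ 69.4474 mm.
Long-edge AOV on the new format = 2·arctan(17.3 / (2 × 69.4474)) = 2·arctan(0.12455) ≈ 14.1998°.

14.200°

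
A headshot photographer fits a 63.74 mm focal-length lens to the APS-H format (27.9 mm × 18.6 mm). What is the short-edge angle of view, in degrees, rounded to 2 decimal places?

16.60°

Angle of view α = 2·arctan(h/2f) with h = 18.6 mm and f = 63.74 mm.
h/2f = 0.14591; arctan(0.14591) ≈ 8.3012°, so α ≈ 16.6024°.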